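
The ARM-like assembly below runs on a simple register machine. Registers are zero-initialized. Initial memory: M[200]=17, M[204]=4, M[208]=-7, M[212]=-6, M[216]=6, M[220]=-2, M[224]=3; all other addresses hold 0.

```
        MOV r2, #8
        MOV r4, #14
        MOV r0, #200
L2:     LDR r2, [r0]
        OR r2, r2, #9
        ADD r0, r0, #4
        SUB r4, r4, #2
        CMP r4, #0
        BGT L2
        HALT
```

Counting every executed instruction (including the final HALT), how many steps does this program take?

46

MOV r2, #8 → r2=8
MOV r4, #14 → r4=14
MOV r0, #200 → r0=200
LDR r2, [r0] → r2=M[200]=17
OR r2, r2, #9 → r2=17|9=25
ADD r0, r0, #4 → r0=200+4=204
SUB r4, r4, #2 → r4=14-2=12
CMP r4, #0  (cmp 12,0)
BGT L2: taken
LDR r2, [r0] → r2=M[204]=4
OR r2, r2, #9 → r2=4|9=13
ADD r0, r0, #4 → r0=204+4=208
SUB r4, r4, #2 → r4=12-2=10
CMP r4, #0  (cmp 10,0)
BGT L2: taken
LDR r2, [r0] → r2=M[208]=-7
OR r2, r2, #9 → r2=(-7)|9=-7
ADD r0, r0, #4 → r0=208+4=212
SUB r4, r4, #2 → r4=10-2=8
CMP r4, #0  (cmp 8,0)
BGT L2: taken
LDR r2, [r0] → r2=M[212]=-6
OR r2, r2, #9 → r2=(-6)|9=-5
ADD r0, r0, #4 → r0=212+4=216
SUB r4, r4, #2 → r4=8-2=6
CMP r4, #0  (cmp 6,0)
BGT L2: taken
LDR r2, [r0] → r2=M[216]=6
OR r2, r2, #9 → r2=6|9=15
ADD r0, r0, #4 → r0=216+4=220
SUB r4, r4, #2 → r4=6-2=4
CMP r4, #0  (cmp 4,0)
BGT L2: taken
LDR r2, [r0] → r2=M[220]=-2
OR r2, r2, #9 → r2=(-2)|9=-1
ADD r0, r0, #4 → r0=220+4=224
SUB r4, r4, #2 → r4=4-2=2
CMP r4, #0  (cmp 2,0)
BGT L2: taken
LDR r2, [r0] → r2=M[224]=3
OR r2, r2, #9 → r2=3|9=11
ADD r0, r0, #4 → r0=224+4=228
SUB r4, r4, #2 → r4=2-2=0
CMP r4, #0  (cmp 0,0)
BGT L2: not taken
halt.
Total executed instructions: 46.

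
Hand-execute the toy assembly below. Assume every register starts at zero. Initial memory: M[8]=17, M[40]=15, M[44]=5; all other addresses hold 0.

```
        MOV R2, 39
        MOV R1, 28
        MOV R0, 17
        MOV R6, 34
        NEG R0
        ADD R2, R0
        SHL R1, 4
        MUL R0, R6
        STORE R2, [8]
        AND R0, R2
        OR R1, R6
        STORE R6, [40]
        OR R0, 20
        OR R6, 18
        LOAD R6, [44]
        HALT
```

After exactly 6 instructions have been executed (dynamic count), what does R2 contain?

after MOV R2, 39: R2=39
after MOV R1, 28: R1=28
after MOV R0, 17: R0=17
after MOV R6, 34: R6=34
after NEG R0: R0=-(17)=-17
after ADD R2, R0: R2=39+(-17)=22
After step 6: R2 = 22.

22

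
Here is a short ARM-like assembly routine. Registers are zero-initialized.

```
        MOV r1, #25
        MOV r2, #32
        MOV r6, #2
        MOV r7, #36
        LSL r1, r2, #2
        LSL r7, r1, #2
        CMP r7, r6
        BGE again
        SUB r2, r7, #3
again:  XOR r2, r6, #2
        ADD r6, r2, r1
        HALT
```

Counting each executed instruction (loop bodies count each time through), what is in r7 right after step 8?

512

after MOV r1, #25: r1=25
after MOV r2, #32: r2=32
after MOV r6, #2: r6=2
after MOV r7, #36: r7=36
after LSL r1, r2, #2: r1=32<<2=128
after LSL r7, r1, #2: r7=128<<2=512
CMP r7, r6  (cmp 512,2)
BGE again: taken
After step 8: r7 = 512.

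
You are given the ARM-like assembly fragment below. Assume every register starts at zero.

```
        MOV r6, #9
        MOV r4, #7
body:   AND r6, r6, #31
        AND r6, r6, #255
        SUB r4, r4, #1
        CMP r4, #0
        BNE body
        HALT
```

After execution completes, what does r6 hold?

r6=9
r4=7
r6=9&31=9
r6=9&255=9
r4=7-1=6
CMP r4, #0  (cmp 6,0)
BNE body: taken
r6=9&31=9
r6=9&255=9
r4=6-1=5
CMP r4, #0  (cmp 5,0)
BNE body: taken
r6=9&31=9
r6=9&255=9
r4=5-1=4
CMP r4, #0  (cmp 4,0)
BNE body: taken
r6=9&31=9
r6=9&255=9
r4=4-1=3
CMP r4, #0  (cmp 3,0)
BNE body: taken
r6=9&31=9
r6=9&255=9
r4=3-1=2
CMP r4, #0  (cmp 2,0)
BNE body: taken
r6=9&31=9
r6=9&255=9
r4=2-1=1
CMP r4, #0  (cmp 1,0)
BNE body: taken
r6=9&31=9
r6=9&255=9
r4=1-1=0
CMP r4, #0  (cmp 0,0)
BNE body: not taken
halt.

9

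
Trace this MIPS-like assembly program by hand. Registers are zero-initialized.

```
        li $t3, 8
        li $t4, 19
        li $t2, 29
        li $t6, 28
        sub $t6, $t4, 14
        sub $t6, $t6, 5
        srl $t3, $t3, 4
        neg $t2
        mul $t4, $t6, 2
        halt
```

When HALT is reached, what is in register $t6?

0

li $t3, 8 → $t3=8
li $t4, 19 → $t4=19
li $t2, 29 → $t2=29
li $t6, 28 → $t6=28
sub $t6, $t4, 14 → $t6=19-14=5
sub $t6, $t6, 5 → $t6=5-5=0
srl $t3, $t3, 4 → $t3=8>>4=0
neg $t2 → $t2=-(29)=-29
mul $t4, $t6, 2 → $t4=0*2=0
halt.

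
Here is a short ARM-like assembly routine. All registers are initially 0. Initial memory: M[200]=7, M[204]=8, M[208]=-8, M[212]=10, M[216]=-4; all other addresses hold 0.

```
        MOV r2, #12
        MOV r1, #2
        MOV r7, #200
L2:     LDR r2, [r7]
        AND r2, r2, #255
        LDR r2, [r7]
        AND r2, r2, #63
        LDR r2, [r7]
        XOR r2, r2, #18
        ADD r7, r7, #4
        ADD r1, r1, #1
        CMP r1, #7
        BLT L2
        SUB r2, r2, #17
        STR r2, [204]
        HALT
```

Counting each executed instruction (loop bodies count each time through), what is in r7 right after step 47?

r2=12
r1=2
r7=200
r2=M[200]=7
r2=7&255=7
r2=M[200]=7
r2=7&63=7
r2=M[200]=7
r2=7^18=21
r7=200+4=204
r1=2+1=3
CMP r1, #7  (cmp 3,7)
BLT L2: taken
r2=M[204]=8
r2=8&255=8
r2=M[204]=8
r2=8&63=8
r2=M[204]=8
r2=8^18=26
r7=204+4=208
r1=3+1=4
CMP r1, #7  (cmp 4,7)
BLT L2: taken
r2=M[208]=-8
r2=(-8)&255=248
r2=M[208]=-8
r2=(-8)&63=56
r2=M[208]=-8
r2=(-8)^18=-22
r7=208+4=212
r1=4+1=5
CMP r1, #7  (cmp 5,7)
BLT L2: taken
r2=M[212]=10
r2=10&255=10
r2=M[212]=10
r2=10&63=10
r2=M[212]=10
r2=10^18=24
r7=212+4=216
r1=5+1=6
CMP r1, #7  (cmp 6,7)
BLT L2: taken
r2=M[216]=-4
r2=(-4)&255=252
r2=M[216]=-4
r2=(-4)&63=60
After step 47: r7 = 216.

216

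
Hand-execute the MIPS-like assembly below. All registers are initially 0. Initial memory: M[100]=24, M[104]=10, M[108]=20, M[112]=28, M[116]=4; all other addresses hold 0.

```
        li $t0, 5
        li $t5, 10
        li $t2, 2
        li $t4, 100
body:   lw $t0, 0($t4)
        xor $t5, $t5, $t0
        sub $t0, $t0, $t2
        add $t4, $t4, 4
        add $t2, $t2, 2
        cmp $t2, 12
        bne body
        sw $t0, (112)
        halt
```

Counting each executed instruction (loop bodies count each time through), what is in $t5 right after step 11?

$t0=5
$t5=10
$t2=2
$t4=100
$t0=M[100]=24
$t5=10^24=18
$t0=24-2=22
$t4=100+4=104
$t2=2+2=4
cmp $t2, 12  (cmp 4,12)
bne body: taken
After step 11: $t5 = 18.

18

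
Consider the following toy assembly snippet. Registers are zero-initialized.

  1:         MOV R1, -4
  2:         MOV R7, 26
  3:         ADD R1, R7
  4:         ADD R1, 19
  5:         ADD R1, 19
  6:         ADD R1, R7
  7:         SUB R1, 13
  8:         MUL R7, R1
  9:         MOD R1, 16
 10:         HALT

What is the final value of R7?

1898

R1=-4
R7=26
R1=(-4)+26=22
R1=22+19=41
R1=41+19=60
R1=60+26=86
R1=86-13=73
R7=26*73=1898
R1=73%16=9
halt.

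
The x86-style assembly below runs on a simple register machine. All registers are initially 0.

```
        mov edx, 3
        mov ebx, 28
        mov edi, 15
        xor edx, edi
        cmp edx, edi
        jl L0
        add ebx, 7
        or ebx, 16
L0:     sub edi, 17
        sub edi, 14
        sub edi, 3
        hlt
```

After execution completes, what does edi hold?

edx=3
ebx=28
edi=15
edx=3^15=12
cmp edx, edi  (cmp 12,15)
jl L0: taken
edi=15-17=-2
edi=(-2)-14=-16
edi=(-16)-3=-19
halt.

-19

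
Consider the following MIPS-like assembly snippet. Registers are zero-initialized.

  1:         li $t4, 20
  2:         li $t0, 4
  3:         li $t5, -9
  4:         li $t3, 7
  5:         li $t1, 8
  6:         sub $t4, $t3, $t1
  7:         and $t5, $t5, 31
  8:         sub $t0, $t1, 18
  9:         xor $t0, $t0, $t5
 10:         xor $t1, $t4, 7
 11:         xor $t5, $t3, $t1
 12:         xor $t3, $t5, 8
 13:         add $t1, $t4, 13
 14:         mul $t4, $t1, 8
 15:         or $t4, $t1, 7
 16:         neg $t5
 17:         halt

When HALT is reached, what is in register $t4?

after li $t4, 20: $t4=20
after li $t0, 4: $t0=4
after li $t5, -9: $t5=-9
after li $t3, 7: $t3=7
after li $t1, 8: $t1=8
after sub $t4, $t3, $t1: $t4=7-8=-1
after and $t5, $t5, 31: $t5=(-9)&31=23
after sub $t0, $t1, 18: $t0=8-18=-10
after xor $t0, $t0, $t5: $t0=(-10)^23=-31
after xor $t1, $t4, 7: $t1=(-1)^7=-8
after xor $t5, $t3, $t1: $t5=7^(-8)=-1
after xor $t3, $t5, 8: $t3=(-1)^8=-9
after add $t1, $t4, 13: $t1=(-1)+13=12
after mul $t4, $t1, 8: $t4=12*8=96
after or $t4, $t1, 7: $t4=12|7=15
after neg $t5: $t5=-(-1)=1
halt.

15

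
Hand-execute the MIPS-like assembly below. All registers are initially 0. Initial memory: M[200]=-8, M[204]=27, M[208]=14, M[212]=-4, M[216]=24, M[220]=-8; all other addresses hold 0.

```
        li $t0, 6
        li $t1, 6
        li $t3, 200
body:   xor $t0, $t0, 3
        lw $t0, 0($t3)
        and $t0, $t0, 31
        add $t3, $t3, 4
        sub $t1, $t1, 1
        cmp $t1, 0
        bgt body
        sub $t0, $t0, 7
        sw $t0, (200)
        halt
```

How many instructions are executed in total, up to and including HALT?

li $t0, 6 → $t0=6
li $t1, 6 → $t1=6
li $t3, 200 → $t3=200
xor $t0, $t0, 3 → $t0=6^3=5
lw $t0, 0($t3) → $t0=M[200]=-8
and $t0, $t0, 31 → $t0=(-8)&31=24
add $t3, $t3, 4 → $t3=200+4=204
sub $t1, $t1, 1 → $t1=6-1=5
cmp $t1, 0  (cmp 5,0)
bgt body: taken
xor $t0, $t0, 3 → $t0=24^3=27
lw $t0, 0($t3) → $t0=M[204]=27
and $t0, $t0, 31 → $t0=27&31=27
add $t3, $t3, 4 → $t3=204+4=208
sub $t1, $t1, 1 → $t1=5-1=4
cmp $t1, 0  (cmp 4,0)
bgt body: taken
xor $t0, $t0, 3 → $t0=27^3=24
lw $t0, 0($t3) → $t0=M[208]=14
and $t0, $t0, 31 → $t0=14&31=14
add $t3, $t3, 4 → $t3=208+4=212
sub $t1, $t1, 1 → $t1=4-1=3
cmp $t1, 0  (cmp 3,0)
bgt body: taken
xor $t0, $t0, 3 → $t0=14^3=13
lw $t0, 0($t3) → $t0=M[212]=-4
and $t0, $t0, 31 → $t0=(-4)&31=28
add $t3, $t3, 4 → $t3=212+4=216
sub $t1, $t1, 1 → $t1=3-1=2
cmp $t1, 0  (cmp 2,0)
bgt body: taken
xor $t0, $t0, 3 → $t0=28^3=31
lw $t0, 0($t3) → $t0=M[216]=24
and $t0, $t0, 31 → $t0=24&31=24
add $t3, $t3, 4 → $t3=216+4=220
sub $t1, $t1, 1 → $t1=2-1=1
cmp $t1, 0  (cmp 1,0)
bgt body: taken
xor $t0, $t0, 3 → $t0=24^3=27
lw $t0, 0($t3) → $t0=M[220]=-8
and $t0, $t0, 31 → $t0=(-8)&31=24
add $t3, $t3, 4 → $t3=220+4=224
sub $t1, $t1, 1 → $t1=1-1=0
cmp $t1, 0  (cmp 0,0)
bgt body: not taken
sub $t0, $t0, 7 → $t0=24-7=17
sw $t0, (200) → M[200]=17
halt.
Total executed instructions: 48.

48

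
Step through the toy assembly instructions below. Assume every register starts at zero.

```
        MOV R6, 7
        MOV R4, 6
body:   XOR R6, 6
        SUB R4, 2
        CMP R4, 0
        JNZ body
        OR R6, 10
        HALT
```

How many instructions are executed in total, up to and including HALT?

16

after MOV R6, 7: R6=7
after MOV R4, 6: R4=6
after XOR R6, 6: R6=7^6=1
after SUB R4, 2: R4=6-2=4
CMP R4, 0  (cmp 4,0)
JNZ body: taken
after XOR R6, 6: R6=1^6=7
after SUB R4, 2: R4=4-2=2
CMP R4, 0  (cmp 2,0)
JNZ body: taken
after XOR R6, 6: R6=7^6=1
after SUB R4, 2: R4=2-2=0
CMP R4, 0  (cmp 0,0)
JNZ body: not taken
after OR R6, 10: R6=1|10=11
halt.
Total executed instructions: 16.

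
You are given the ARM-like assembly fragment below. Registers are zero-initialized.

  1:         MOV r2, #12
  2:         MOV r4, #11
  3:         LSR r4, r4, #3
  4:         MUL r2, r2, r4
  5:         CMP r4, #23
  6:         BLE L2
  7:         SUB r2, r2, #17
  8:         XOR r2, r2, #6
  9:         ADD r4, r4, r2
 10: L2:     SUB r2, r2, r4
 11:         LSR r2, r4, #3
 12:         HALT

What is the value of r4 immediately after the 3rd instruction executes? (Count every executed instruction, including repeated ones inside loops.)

MOV r2, #12 → r2=12
MOV r4, #11 → r4=11
LSR r4, r4, #3 → r4=11>>3=1
After step 3: r4 = 1.

1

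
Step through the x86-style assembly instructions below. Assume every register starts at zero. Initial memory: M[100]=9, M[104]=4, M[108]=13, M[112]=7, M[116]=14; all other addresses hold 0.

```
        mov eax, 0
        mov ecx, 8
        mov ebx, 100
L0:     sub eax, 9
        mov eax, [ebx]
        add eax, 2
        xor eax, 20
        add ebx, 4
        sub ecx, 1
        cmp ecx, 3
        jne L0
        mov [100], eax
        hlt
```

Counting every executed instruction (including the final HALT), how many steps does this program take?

eax=0
ecx=8
ebx=100
eax=0-9=-9
eax=M[100]=9
eax=9+2=11
eax=11^20=31
ebx=100+4=104
ecx=8-1=7
cmp ecx, 3  (cmp 7,3)
jne L0: taken
eax=31-9=22
eax=M[104]=4
eax=4+2=6
eax=6^20=18
ebx=104+4=108
ecx=7-1=6
cmp ecx, 3  (cmp 6,3)
jne L0: taken
eax=18-9=9
eax=M[108]=13
eax=13+2=15
eax=15^20=27
ebx=108+4=112
ecx=6-1=5
cmp ecx, 3  (cmp 5,3)
jne L0: taken
eax=27-9=18
eax=M[112]=7
eax=7+2=9
eax=9^20=29
ebx=112+4=116
ecx=5-1=4
cmp ecx, 3  (cmp 4,3)
jne L0: taken
eax=29-9=20
eax=M[116]=14
eax=14+2=16
eax=16^20=4
ebx=116+4=120
ecx=4-1=3
cmp ecx, 3  (cmp 3,3)
jne L0: not taken
mov [100], eax → M[100]=4
halt.
Total executed instructions: 45.

45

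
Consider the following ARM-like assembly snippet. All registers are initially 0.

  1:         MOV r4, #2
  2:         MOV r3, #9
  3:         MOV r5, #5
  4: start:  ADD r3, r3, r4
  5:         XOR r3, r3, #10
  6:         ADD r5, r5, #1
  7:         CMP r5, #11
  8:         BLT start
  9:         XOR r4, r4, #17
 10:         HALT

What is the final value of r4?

MOV r4, #2 → r4=2
MOV r3, #9 → r3=9
MOV r5, #5 → r5=5
ADD r3, r3, r4 → r3=9+2=11
XOR r3, r3, #10 → r3=11^10=1
ADD r5, r5, #1 → r5=5+1=6
CMP r5, #11  (cmp 6,11)
BLT start: taken
ADD r3, r3, r4 → r3=1+2=3
XOR r3, r3, #10 → r3=3^10=9
ADD r5, r5, #1 → r5=6+1=7
CMP r5, #11  (cmp 7,11)
BLT start: taken
ADD r3, r3, r4 → r3=9+2=11
XOR r3, r3, #10 → r3=11^10=1
ADD r5, r5, #1 → r5=7+1=8
CMP r5, #11  (cmp 8,11)
BLT start: taken
ADD r3, r3, r4 → r3=1+2=3
XOR r3, r3, #10 → r3=3^10=9
ADD r5, r5, #1 → r5=8+1=9
CMP r5, #11  (cmp 9,11)
BLT start: taken
ADD r3, r3, r4 → r3=9+2=11
XOR r3, r3, #10 → r3=11^10=1
ADD r5, r5, #1 → r5=9+1=10
CMP r5, #11  (cmp 10,11)
BLT start: taken
ADD r3, r3, r4 → r3=1+2=3
XOR r3, r3, #10 → r3=3^10=9
ADD r5, r5, #1 → r5=10+1=11
CMP r5, #11  (cmp 11,11)
BLT start: not taken
XOR r4, r4, #17 → r4=2^17=19
halt.

19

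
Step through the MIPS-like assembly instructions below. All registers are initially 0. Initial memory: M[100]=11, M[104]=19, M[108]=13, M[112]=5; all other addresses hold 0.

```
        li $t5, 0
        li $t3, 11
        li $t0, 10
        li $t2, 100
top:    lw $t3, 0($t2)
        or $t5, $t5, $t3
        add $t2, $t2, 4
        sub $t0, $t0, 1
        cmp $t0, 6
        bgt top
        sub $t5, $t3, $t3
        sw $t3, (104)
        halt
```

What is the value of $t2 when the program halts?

116

li $t5, 0 → $t5=0
li $t3, 11 → $t3=11
li $t0, 10 → $t0=10
li $t2, 100 → $t2=100
lw $t3, 0($t2) → $t3=M[100]=11
or $t5, $t5, $t3 → $t5=0|11=11
add $t2, $t2, 4 → $t2=100+4=104
sub $t0, $t0, 1 → $t0=10-1=9
cmp $t0, 6  (cmp 9,6)
bgt top: taken
lw $t3, 0($t2) → $t3=M[104]=19
or $t5, $t5, $t3 → $t5=11|19=27
add $t2, $t2, 4 → $t2=104+4=108
sub $t0, $t0, 1 → $t0=9-1=8
cmp $t0, 6  (cmp 8,6)
bgt top: taken
lw $t3, 0($t2) → $t3=M[108]=13
or $t5, $t5, $t3 → $t5=27|13=31
add $t2, $t2, 4 → $t2=108+4=112
sub $t0, $t0, 1 → $t0=8-1=7
cmp $t0, 6  (cmp 7,6)
bgt top: taken
lw $t3, 0($t2) → $t3=M[112]=5
or $t5, $t5, $t3 → $t5=31|5=31
add $t2, $t2, 4 → $t2=112+4=116
sub $t0, $t0, 1 → $t0=7-1=6
cmp $t0, 6  (cmp 6,6)
bgt top: not taken
sub $t5, $t3, $t3 → $t5=5-5=0
sw $t3, (104) → M[104]=5
halt.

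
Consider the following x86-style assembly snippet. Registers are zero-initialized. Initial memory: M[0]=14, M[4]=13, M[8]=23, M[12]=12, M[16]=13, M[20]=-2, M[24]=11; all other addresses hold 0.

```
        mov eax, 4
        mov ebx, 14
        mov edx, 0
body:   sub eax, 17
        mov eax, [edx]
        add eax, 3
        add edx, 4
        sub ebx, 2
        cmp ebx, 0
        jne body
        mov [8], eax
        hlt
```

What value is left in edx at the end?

after mov eax, 4: eax=4
after mov ebx, 14: ebx=14
after mov edx, 0: edx=0
after sub eax, 17: eax=4-17=-13
after mov eax, [edx]: eax=M[0]=14
after add eax, 3: eax=14+3=17
after add edx, 4: edx=0+4=4
after sub ebx, 2: ebx=14-2=12
cmp ebx, 0  (cmp 12,0)
jne body: taken
after sub eax, 17: eax=17-17=0
after mov eax, [edx]: eax=M[4]=13
after add eax, 3: eax=13+3=16
after add edx, 4: edx=4+4=8
after sub ebx, 2: ebx=12-2=10
cmp ebx, 0  (cmp 10,0)
jne body: taken
after sub eax, 17: eax=16-17=-1
after mov eax, [edx]: eax=M[8]=23
after add eax, 3: eax=23+3=26
after add edx, 4: edx=8+4=12
after sub ebx, 2: ebx=10-2=8
cmp ebx, 0  (cmp 8,0)
jne body: taken
after sub eax, 17: eax=26-17=9
after mov eax, [edx]: eax=M[12]=12
after add eax, 3: eax=12+3=15
after add edx, 4: edx=12+4=16
after sub ebx, 2: ebx=8-2=6
cmp ebx, 0  (cmp 6,0)
jne body: taken
after sub eax, 17: eax=15-17=-2
after mov eax, [edx]: eax=M[16]=13
after add eax, 3: eax=13+3=16
after add edx, 4: edx=16+4=20
after sub ebx, 2: ebx=6-2=4
cmp ebx, 0  (cmp 4,0)
jne body: taken
after sub eax, 17: eax=16-17=-1
after mov eax, [edx]: eax=M[20]=-2
after add eax, 3: eax=(-2)+3=1
after add edx, 4: edx=20+4=24
after sub ebx, 2: ebx=4-2=2
cmp ebx, 0  (cmp 2,0)
jne body: taken
after sub eax, 17: eax=1-17=-16
after mov eax, [edx]: eax=M[24]=11
after add eax, 3: eax=11+3=14
after add edx, 4: edx=24+4=28
after sub ebx, 2: ebx=2-2=0
cmp ebx, 0  (cmp 0,0)
jne body: not taken
mov [8], eax → M[8]=14
halt.

28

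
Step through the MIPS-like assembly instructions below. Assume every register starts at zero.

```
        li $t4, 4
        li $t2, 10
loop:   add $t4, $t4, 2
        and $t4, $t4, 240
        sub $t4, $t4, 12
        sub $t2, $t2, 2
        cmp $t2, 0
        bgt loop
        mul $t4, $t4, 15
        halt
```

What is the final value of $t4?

after li $t4, 4: $t4=4
after li $t2, 10: $t2=10
after add $t4, $t4, 2: $t4=4+2=6
after and $t4, $t4, 240: $t4=6&240=0
after sub $t4, $t4, 12: $t4=0-12=-12
after sub $t2, $t2, 2: $t2=10-2=8
cmp $t2, 0  (cmp 8,0)
bgt loop: taken
after add $t4, $t4, 2: $t4=(-12)+2=-10
after and $t4, $t4, 240: $t4=(-10)&240=240
after sub $t4, $t4, 12: $t4=240-12=228
after sub $t2, $t2, 2: $t2=8-2=6
cmp $t2, 0  (cmp 6,0)
bgt loop: taken
after add $t4, $t4, 2: $t4=228+2=230
after and $t4, $t4, 240: $t4=230&240=224
after sub $t4, $t4, 12: $t4=224-12=212
after sub $t2, $t2, 2: $t2=6-2=4
cmp $t2, 0  (cmp 4,0)
bgt loop: taken
after add $t4, $t4, 2: $t4=212+2=214
after and $t4, $t4, 240: $t4=214&240=208
after sub $t4, $t4, 12: $t4=208-12=196
after sub $t2, $t2, 2: $t2=4-2=2
cmp $t2, 0  (cmp 2,0)
bgt loop: taken
after add $t4, $t4, 2: $t4=196+2=198
after and $t4, $t4, 240: $t4=198&240=192
after sub $t4, $t4, 12: $t4=192-12=180
after sub $t2, $t2, 2: $t2=2-2=0
cmp $t2, 0  (cmp 0,0)
bgt loop: not taken
after mul $t4, $t4, 15: $t4=180*15=2700
halt.

2700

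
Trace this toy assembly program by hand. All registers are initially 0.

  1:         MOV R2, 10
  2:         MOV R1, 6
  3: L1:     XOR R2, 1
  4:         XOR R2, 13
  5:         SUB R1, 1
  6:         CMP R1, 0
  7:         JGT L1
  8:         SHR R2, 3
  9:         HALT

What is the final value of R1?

0

R2=10
R1=6
R2=10^1=11
R2=11^13=6
R1=6-1=5
CMP R1, 0  (cmp 5,0)
JGT L1: taken
R2=6^1=7
R2=7^13=10
R1=5-1=4
CMP R1, 0  (cmp 4,0)
JGT L1: taken
R2=10^1=11
R2=11^13=6
R1=4-1=3
CMP R1, 0  (cmp 3,0)
JGT L1: taken
R2=6^1=7
R2=7^13=10
R1=3-1=2
CMP R1, 0  (cmp 2,0)
JGT L1: taken
R2=10^1=11
R2=11^13=6
R1=2-1=1
CMP R1, 0  (cmp 1,0)
JGT L1: taken
R2=6^1=7
R2=7^13=10
R1=1-1=0
CMP R1, 0  (cmp 0,0)
JGT L1: not taken
R2=10>>3=1
halt.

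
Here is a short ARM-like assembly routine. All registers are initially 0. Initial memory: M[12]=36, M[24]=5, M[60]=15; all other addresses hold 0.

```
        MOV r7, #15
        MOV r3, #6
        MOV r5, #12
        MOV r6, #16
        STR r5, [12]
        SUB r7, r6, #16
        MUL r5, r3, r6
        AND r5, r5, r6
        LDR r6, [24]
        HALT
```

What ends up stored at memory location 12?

r7=15
r3=6
r5=12
r6=16
STR r5, [12] → M[12]=12
r7=16-16=0
r5=6*16=96
r5=96&16=0
r6=M[24]=5
halt.

12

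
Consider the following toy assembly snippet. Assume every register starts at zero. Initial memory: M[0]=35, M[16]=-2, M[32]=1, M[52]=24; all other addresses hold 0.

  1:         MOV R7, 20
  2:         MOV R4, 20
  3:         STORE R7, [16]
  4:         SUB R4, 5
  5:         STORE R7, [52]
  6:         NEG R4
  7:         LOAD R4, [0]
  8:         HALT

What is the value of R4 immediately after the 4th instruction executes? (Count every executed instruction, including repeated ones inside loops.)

15

MOV R7, 20 → R7=20
MOV R4, 20 → R4=20
STORE R7, [16] → M[16]=20
SUB R4, 5 → R4=20-5=15
After step 4: R4 = 15.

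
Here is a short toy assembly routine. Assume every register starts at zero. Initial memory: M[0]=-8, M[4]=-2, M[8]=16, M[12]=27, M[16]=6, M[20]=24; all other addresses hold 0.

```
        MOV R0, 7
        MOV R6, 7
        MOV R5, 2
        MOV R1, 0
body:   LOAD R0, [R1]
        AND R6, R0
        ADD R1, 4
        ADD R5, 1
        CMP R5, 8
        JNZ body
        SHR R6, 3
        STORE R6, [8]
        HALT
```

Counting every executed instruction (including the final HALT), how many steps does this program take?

MOV R0, 7 → R0=7
MOV R6, 7 → R6=7
MOV R5, 2 → R5=2
MOV R1, 0 → R1=0
LOAD R0, [R1] → R0=M[0]=-8
AND R6, R0 → R6=7&(-8)=0
ADD R1, 4 → R1=0+4=4
ADD R5, 1 → R5=2+1=3
CMP R5, 8  (cmp 3,8)
JNZ body: taken
LOAD R0, [R1] → R0=M[4]=-2
AND R6, R0 → R6=0&(-2)=0
ADD R1, 4 → R1=4+4=8
ADD R5, 1 → R5=3+1=4
CMP R5, 8  (cmp 4,8)
JNZ body: taken
LOAD R0, [R1] → R0=M[8]=16
AND R6, R0 → R6=0&16=0
ADD R1, 4 → R1=8+4=12
ADD R5, 1 → R5=4+1=5
CMP R5, 8  (cmp 5,8)
JNZ body: taken
LOAD R0, [R1] → R0=M[12]=27
AND R6, R0 → R6=0&27=0
ADD R1, 4 → R1=12+4=16
ADD R5, 1 → R5=5+1=6
CMP R5, 8  (cmp 6,8)
JNZ body: taken
LOAD R0, [R1] → R0=M[16]=6
AND R6, R0 → R6=0&6=0
ADD R1, 4 → R1=16+4=20
ADD R5, 1 → R5=6+1=7
CMP R5, 8  (cmp 7,8)
JNZ body: taken
LOAD R0, [R1] → R0=M[20]=24
AND R6, R0 → R6=0&24=0
ADD R1, 4 → R1=20+4=24
ADD R5, 1 → R5=7+1=8
CMP R5, 8  (cmp 8,8)
JNZ body: not taken
SHR R6, 3 → R6=0>>3=0
STORE R6, [8] → M[8]=0
halt.
Total executed instructions: 43.

43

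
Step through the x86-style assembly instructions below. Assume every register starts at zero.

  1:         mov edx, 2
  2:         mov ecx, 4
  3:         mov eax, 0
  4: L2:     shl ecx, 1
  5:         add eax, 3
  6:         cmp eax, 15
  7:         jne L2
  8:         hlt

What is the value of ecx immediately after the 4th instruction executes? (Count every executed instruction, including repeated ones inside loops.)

8

edx=2
ecx=4
eax=0
ecx=4<<1=8
After step 4: ecx = 8.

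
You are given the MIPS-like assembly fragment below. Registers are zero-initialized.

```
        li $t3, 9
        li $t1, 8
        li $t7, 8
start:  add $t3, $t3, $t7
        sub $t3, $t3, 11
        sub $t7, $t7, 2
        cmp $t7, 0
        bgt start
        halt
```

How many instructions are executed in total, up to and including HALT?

24

after li $t3, 9: $t3=9
after li $t1, 8: $t1=8
after li $t7, 8: $t7=8
after add $t3, $t3, $t7: $t3=9+8=17
after sub $t3, $t3, 11: $t3=17-11=6
after sub $t7, $t7, 2: $t7=8-2=6
cmp $t7, 0  (cmp 6,0)
bgt start: taken
after add $t3, $t3, $t7: $t3=6+6=12
after sub $t3, $t3, 11: $t3=12-11=1
after sub $t7, $t7, 2: $t7=6-2=4
cmp $t7, 0  (cmp 4,0)
bgt start: taken
after add $t3, $t3, $t7: $t3=1+4=5
after sub $t3, $t3, 11: $t3=5-11=-6
after sub $t7, $t7, 2: $t7=4-2=2
cmp $t7, 0  (cmp 2,0)
bgt start: taken
after add $t3, $t3, $t7: $t3=(-6)+2=-4
after sub $t3, $t3, 11: $t3=(-4)-11=-15
after sub $t7, $t7, 2: $t7=2-2=0
cmp $t7, 0  (cmp 0,0)
bgt start: not taken
halt.
Total executed instructions: 24.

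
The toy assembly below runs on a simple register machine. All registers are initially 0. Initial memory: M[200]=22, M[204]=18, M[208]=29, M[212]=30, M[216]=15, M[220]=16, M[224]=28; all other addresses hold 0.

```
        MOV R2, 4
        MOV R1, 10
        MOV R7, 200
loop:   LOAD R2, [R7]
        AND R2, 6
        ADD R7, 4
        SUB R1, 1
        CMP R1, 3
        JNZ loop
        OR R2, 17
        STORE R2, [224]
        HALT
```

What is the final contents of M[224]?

21

after MOV R2, 4: R2=4
after MOV R1, 10: R1=10
after MOV R7, 200: R7=200
after LOAD R2, [R7]: R2=M[200]=22
after AND R2, 6: R2=22&6=6
after ADD R7, 4: R7=200+4=204
after SUB R1, 1: R1=10-1=9
CMP R1, 3  (cmp 9,3)
JNZ loop: taken
after LOAD R2, [R7]: R2=M[204]=18
after AND R2, 6: R2=18&6=2
after ADD R7, 4: R7=204+4=208
after SUB R1, 1: R1=9-1=8
CMP R1, 3  (cmp 8,3)
JNZ loop: taken
after LOAD R2, [R7]: R2=M[208]=29
after AND R2, 6: R2=29&6=4
after ADD R7, 4: R7=208+4=212
after SUB R1, 1: R1=8-1=7
CMP R1, 3  (cmp 7,3)
JNZ loop: taken
after LOAD R2, [R7]: R2=M[212]=30
after AND R2, 6: R2=30&6=6
after ADD R7, 4: R7=212+4=216
after SUB R1, 1: R1=7-1=6
CMP R1, 3  (cmp 6,3)
JNZ loop: taken
after LOAD R2, [R7]: R2=M[216]=15
after AND R2, 6: R2=15&6=6
after ADD R7, 4: R7=216+4=220
after SUB R1, 1: R1=6-1=5
CMP R1, 3  (cmp 5,3)
JNZ loop: taken
after LOAD R2, [R7]: R2=M[220]=16
after AND R2, 6: R2=16&6=0
after ADD R7, 4: R7=220+4=224
after SUB R1, 1: R1=5-1=4
CMP R1, 3  (cmp 4,3)
JNZ loop: taken
after LOAD R2, [R7]: R2=M[224]=28
after AND R2, 6: R2=28&6=4
after ADD R7, 4: R7=224+4=228
after SUB R1, 1: R1=4-1=3
CMP R1, 3  (cmp 3,3)
JNZ loop: not taken
after OR R2, 17: R2=4|17=21
STORE R2, [224] → M[224]=21
halt.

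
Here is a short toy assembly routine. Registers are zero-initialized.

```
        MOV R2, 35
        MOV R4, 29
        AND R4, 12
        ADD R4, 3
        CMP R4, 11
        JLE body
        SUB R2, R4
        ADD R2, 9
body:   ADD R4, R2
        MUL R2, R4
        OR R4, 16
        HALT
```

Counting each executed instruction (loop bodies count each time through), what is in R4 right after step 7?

15

after MOV R2, 35: R2=35
after MOV R4, 29: R4=29
after AND R4, 12: R4=29&12=12
after ADD R4, 3: R4=12+3=15
CMP R4, 11  (cmp 15,11)
JLE body: not taken
after SUB R2, R4: R2=35-15=20
After step 7: R4 = 15.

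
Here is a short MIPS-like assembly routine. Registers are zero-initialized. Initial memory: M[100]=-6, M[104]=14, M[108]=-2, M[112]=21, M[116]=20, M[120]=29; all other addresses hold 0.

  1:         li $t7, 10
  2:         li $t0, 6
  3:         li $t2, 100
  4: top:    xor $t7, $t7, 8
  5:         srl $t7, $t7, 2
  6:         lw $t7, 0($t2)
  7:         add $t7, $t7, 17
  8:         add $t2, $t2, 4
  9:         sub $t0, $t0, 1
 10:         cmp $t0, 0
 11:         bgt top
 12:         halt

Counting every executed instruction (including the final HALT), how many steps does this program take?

52

$t7=10
$t0=6
$t2=100
$t7=10^8=2
$t7=2>>2=0
$t7=M[100]=-6
$t7=(-6)+17=11
$t2=100+4=104
$t0=6-1=5
cmp $t0, 0  (cmp 5,0)
bgt top: taken
$t7=11^8=3
$t7=3>>2=0
$t7=M[104]=14
$t7=14+17=31
$t2=104+4=108
$t0=5-1=4
cmp $t0, 0  (cmp 4,0)
bgt top: taken
$t7=31^8=23
$t7=23>>2=5
$t7=M[108]=-2
$t7=(-2)+17=15
$t2=108+4=112
$t0=4-1=3
cmp $t0, 0  (cmp 3,0)
bgt top: taken
$t7=15^8=7
$t7=7>>2=1
$t7=M[112]=21
$t7=21+17=38
$t2=112+4=116
$t0=3-1=2
cmp $t0, 0  (cmp 2,0)
bgt top: taken
$t7=38^8=46
$t7=46>>2=11
$t7=M[116]=20
$t7=20+17=37
$t2=116+4=120
$t0=2-1=1
cmp $t0, 0  (cmp 1,0)
bgt top: taken
$t7=37^8=45
$t7=45>>2=11
$t7=M[120]=29
$t7=29+17=46
$t2=120+4=124
$t0=1-1=0
cmp $t0, 0  (cmp 0,0)
bgt top: not taken
halt.
Total executed instructions: 52.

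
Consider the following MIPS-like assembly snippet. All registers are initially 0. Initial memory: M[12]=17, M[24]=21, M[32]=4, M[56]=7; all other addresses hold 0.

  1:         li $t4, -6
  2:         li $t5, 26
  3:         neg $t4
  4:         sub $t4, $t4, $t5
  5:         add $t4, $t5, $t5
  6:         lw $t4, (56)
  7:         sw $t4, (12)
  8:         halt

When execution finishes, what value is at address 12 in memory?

$t4=-6
$t5=26
$t4=-(-6)=6
$t4=6-26=-20
$t4=26+26=52
$t4=M[56]=7
sw $t4, (12) → M[12]=7
halt.

7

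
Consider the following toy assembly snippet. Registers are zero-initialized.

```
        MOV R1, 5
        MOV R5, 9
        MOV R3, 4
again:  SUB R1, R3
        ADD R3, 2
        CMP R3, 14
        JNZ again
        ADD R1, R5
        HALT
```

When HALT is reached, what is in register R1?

-26

R1=5
R5=9
R3=4
R1=5-4=1
R3=4+2=6
CMP R3, 14  (cmp 6,14)
JNZ again: taken
R1=1-6=-5
R3=6+2=8
CMP R3, 14  (cmp 8,14)
JNZ again: taken
R1=(-5)-8=-13
R3=8+2=10
CMP R3, 14  (cmp 10,14)
JNZ again: taken
R1=(-13)-10=-23
R3=10+2=12
CMP R3, 14  (cmp 12,14)
JNZ again: taken
R1=(-23)-12=-35
R3=12+2=14
CMP R3, 14  (cmp 14,14)
JNZ again: not taken
R1=(-35)+9=-26
halt.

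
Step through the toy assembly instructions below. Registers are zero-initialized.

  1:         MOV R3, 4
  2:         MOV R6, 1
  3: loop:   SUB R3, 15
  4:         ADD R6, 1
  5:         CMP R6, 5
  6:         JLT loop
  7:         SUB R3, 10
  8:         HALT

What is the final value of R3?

-66

MOV R3, 4 → R3=4
MOV R6, 1 → R6=1
SUB R3, 15 → R3=4-15=-11
ADD R6, 1 → R6=1+1=2
CMP R6, 5  (cmp 2,5)
JLT loop: taken
SUB R3, 15 → R3=(-11)-15=-26
ADD R6, 1 → R6=2+1=3
CMP R6, 5  (cmp 3,5)
JLT loop: taken
SUB R3, 15 → R3=(-26)-15=-41
ADD R6, 1 → R6=3+1=4
CMP R6, 5  (cmp 4,5)
JLT loop: taken
SUB R3, 15 → R3=(-41)-15=-56
ADD R6, 1 → R6=4+1=5
CMP R6, 5  (cmp 5,5)
JLT loop: not taken
SUB R3, 10 → R3=(-56)-10=-66
halt.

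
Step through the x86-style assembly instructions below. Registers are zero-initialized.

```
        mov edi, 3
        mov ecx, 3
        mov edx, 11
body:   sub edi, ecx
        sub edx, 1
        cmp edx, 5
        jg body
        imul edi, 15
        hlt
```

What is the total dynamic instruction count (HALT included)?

29

after mov edi, 3: edi=3
after mov ecx, 3: ecx=3
after mov edx, 11: edx=11
after sub edi, ecx: edi=3-3=0
after sub edx, 1: edx=11-1=10
cmp edx, 5  (cmp 10,5)
jg body: taken
after sub edi, ecx: edi=0-3=-3
after sub edx, 1: edx=10-1=9
cmp edx, 5  (cmp 9,5)
jg body: taken
after sub edi, ecx: edi=(-3)-3=-6
after sub edx, 1: edx=9-1=8
cmp edx, 5  (cmp 8,5)
jg body: taken
after sub edi, ecx: edi=(-6)-3=-9
after sub edx, 1: edx=8-1=7
cmp edx, 5  (cmp 7,5)
jg body: taken
after sub edi, ecx: edi=(-9)-3=-12
after sub edx, 1: edx=7-1=6
cmp edx, 5  (cmp 6,5)
jg body: taken
after sub edi, ecx: edi=(-12)-3=-15
after sub edx, 1: edx=6-1=5
cmp edx, 5  (cmp 5,5)
jg body: not taken
after imul edi, 15: edi=(-15)*15=-225
halt.
Total executed instructions: 29.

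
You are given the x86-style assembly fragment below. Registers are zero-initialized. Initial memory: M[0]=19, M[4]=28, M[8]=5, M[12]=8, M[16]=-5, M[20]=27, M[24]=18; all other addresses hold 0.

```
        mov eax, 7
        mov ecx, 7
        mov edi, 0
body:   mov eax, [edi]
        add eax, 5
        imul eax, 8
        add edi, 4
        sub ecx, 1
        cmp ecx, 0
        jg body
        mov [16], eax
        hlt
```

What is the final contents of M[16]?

184

mov eax, 7 → eax=7
mov ecx, 7 → ecx=7
mov edi, 0 → edi=0
mov eax, [edi] → eax=M[0]=19
add eax, 5 → eax=19+5=24
imul eax, 8 → eax=24*8=192
add edi, 4 → edi=0+4=4
sub ecx, 1 → ecx=7-1=6
cmp ecx, 0  (cmp 6,0)
jg body: taken
mov eax, [edi] → eax=M[4]=28
add eax, 5 → eax=28+5=33
imul eax, 8 → eax=33*8=264
add edi, 4 → edi=4+4=8
sub ecx, 1 → ecx=6-1=5
cmp ecx, 0  (cmp 5,0)
jg body: taken
mov eax, [edi] → eax=M[8]=5
add eax, 5 → eax=5+5=10
imul eax, 8 → eax=10*8=80
add edi, 4 → edi=8+4=12
sub ecx, 1 → ecx=5-1=4
cmp ecx, 0  (cmp 4,0)
jg body: taken
mov eax, [edi] → eax=M[12]=8
add eax, 5 → eax=8+5=13
imul eax, 8 → eax=13*8=104
add edi, 4 → edi=12+4=16
sub ecx, 1 → ecx=4-1=3
cmp ecx, 0  (cmp 3,0)
jg body: taken
mov eax, [edi] → eax=M[16]=-5
add eax, 5 → eax=(-5)+5=0
imul eax, 8 → eax=0*8=0
add edi, 4 → edi=16+4=20
sub ecx, 1 → ecx=3-1=2
cmp ecx, 0  (cmp 2,0)
jg body: taken
mov eax, [edi] → eax=M[20]=27
add eax, 5 → eax=27+5=32
imul eax, 8 → eax=32*8=256
add edi, 4 → edi=20+4=24
sub ecx, 1 → ecx=2-1=1
cmp ecx, 0  (cmp 1,0)
jg body: taken
mov eax, [edi] → eax=M[24]=18
add eax, 5 → eax=18+5=23
imul eax, 8 → eax=23*8=184
add edi, 4 → edi=24+4=28
sub ecx, 1 → ecx=1-1=0
cmp ecx, 0  (cmp 0,0)
jg body: not taken
mov [16], eax → M[16]=184
halt.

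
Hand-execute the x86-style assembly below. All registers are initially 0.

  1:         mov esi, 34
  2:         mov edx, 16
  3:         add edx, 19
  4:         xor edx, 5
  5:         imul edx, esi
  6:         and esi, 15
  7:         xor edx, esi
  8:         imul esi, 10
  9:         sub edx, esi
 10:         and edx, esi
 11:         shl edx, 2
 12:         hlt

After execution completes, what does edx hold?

esi=34
edx=16
edx=16+19=35
edx=35^5=38
edx=38*34=1292
esi=34&15=2
edx=1292^2=1294
esi=2*10=20
edx=1294-20=1274
edx=1274&20=16
edx=16<<2=64
halt.

64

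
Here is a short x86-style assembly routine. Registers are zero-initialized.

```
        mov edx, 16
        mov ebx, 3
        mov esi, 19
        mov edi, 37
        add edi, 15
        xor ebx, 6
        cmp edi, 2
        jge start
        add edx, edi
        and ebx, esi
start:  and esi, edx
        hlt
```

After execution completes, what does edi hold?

mov edx, 16 → edx=16
mov ebx, 3 → ebx=3
mov esi, 19 → esi=19
mov edi, 37 → edi=37
add edi, 15 → edi=37+15=52
xor ebx, 6 → ebx=3^6=5
cmp edi, 2  (cmp 52,2)
jge start: taken
and esi, edx → esi=19&16=16
halt.

52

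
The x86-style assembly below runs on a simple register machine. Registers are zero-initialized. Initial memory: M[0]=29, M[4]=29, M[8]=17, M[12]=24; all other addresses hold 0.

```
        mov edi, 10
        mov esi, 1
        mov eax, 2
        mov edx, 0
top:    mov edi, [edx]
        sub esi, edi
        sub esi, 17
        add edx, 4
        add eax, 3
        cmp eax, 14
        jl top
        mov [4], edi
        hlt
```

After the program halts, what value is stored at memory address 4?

after mov edi, 10: edi=10
after mov esi, 1: esi=1
after mov eax, 2: eax=2
after mov edx, 0: edx=0
after mov edi, [edx]: edi=M[0]=29
after sub esi, edi: esi=1-29=-28
after sub esi, 17: esi=(-28)-17=-45
after add edx, 4: edx=0+4=4
after add eax, 3: eax=2+3=5
cmp eax, 14  (cmp 5,14)
jl top: taken
after mov edi, [edx]: edi=M[4]=29
after sub esi, edi: esi=(-45)-29=-74
after sub esi, 17: esi=(-74)-17=-91
after add edx, 4: edx=4+4=8
after add eax, 3: eax=5+3=8
cmp eax, 14  (cmp 8,14)
jl top: taken
after mov edi, [edx]: edi=M[8]=17
after sub esi, edi: esi=(-91)-17=-108
after sub esi, 17: esi=(-108)-17=-125
after add edx, 4: edx=8+4=12
after add eax, 3: eax=8+3=11
cmp eax, 14  (cmp 11,14)
jl top: taken
after mov edi, [edx]: edi=M[12]=24
after sub esi, edi: esi=(-125)-24=-149
after sub esi, 17: esi=(-149)-17=-166
after add edx, 4: edx=12+4=16
after add eax, 3: eax=11+3=14
cmp eax, 14  (cmp 14,14)
jl top: not taken
mov [4], edi → M[4]=24
halt.

24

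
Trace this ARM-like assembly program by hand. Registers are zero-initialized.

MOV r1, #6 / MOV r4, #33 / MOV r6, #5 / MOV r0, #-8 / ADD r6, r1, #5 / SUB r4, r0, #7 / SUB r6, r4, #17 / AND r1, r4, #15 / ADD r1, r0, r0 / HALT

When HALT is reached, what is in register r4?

r1=6
r4=33
r6=5
r0=-8
r6=6+5=11
r4=(-8)-7=-15
r6=(-15)-17=-32
r1=(-15)&15=1
r1=(-8)+(-8)=-16
halt.

-15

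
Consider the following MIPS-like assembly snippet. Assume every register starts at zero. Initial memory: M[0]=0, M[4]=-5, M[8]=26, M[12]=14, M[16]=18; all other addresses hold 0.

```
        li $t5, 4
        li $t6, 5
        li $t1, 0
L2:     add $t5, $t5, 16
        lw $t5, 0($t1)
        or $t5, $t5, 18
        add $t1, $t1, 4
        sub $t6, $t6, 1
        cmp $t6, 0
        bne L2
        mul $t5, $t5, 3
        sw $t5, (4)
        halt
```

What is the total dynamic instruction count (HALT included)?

after li $t5, 4: $t5=4
after li $t6, 5: $t6=5
after li $t1, 0: $t1=0
after add $t5, $t5, 16: $t5=4+16=20
after lw $t5, 0($t1): $t5=M[0]=0
after or $t5, $t5, 18: $t5=0|18=18
after add $t1, $t1, 4: $t1=0+4=4
after sub $t6, $t6, 1: $t6=5-1=4
cmp $t6, 0  (cmp 4,0)
bne L2: taken
after add $t5, $t5, 16: $t5=18+16=34
after lw $t5, 0($t1): $t5=M[4]=-5
after or $t5, $t5, 18: $t5=(-5)|18=-5
after add $t1, $t1, 4: $t1=4+4=8
after sub $t6, $t6, 1: $t6=4-1=3
cmp $t6, 0  (cmp 3,0)
bne L2: taken
after add $t5, $t5, 16: $t5=(-5)+16=11
after lw $t5, 0($t1): $t5=M[8]=26
after or $t5, $t5, 18: $t5=26|18=26
after add $t1, $t1, 4: $t1=8+4=12
after sub $t6, $t6, 1: $t6=3-1=2
cmp $t6, 0  (cmp 2,0)
bne L2: taken
after add $t5, $t5, 16: $t5=26+16=42
after lw $t5, 0($t1): $t5=M[12]=14
after or $t5, $t5, 18: $t5=14|18=30
after add $t1, $t1, 4: $t1=12+4=16
after sub $t6, $t6, 1: $t6=2-1=1
cmp $t6, 0  (cmp 1,0)
bne L2: taken
after add $t5, $t5, 16: $t5=30+16=46
after lw $t5, 0($t1): $t5=M[16]=18
after or $t5, $t5, 18: $t5=18|18=18
after add $t1, $t1, 4: $t1=16+4=20
after sub $t6, $t6, 1: $t6=1-1=0
cmp $t6, 0  (cmp 0,0)
bne L2: not taken
after mul $t5, $t5, 3: $t5=18*3=54
sw $t5, (4) → M[4]=54
halt.
Total executed instructions: 41.

41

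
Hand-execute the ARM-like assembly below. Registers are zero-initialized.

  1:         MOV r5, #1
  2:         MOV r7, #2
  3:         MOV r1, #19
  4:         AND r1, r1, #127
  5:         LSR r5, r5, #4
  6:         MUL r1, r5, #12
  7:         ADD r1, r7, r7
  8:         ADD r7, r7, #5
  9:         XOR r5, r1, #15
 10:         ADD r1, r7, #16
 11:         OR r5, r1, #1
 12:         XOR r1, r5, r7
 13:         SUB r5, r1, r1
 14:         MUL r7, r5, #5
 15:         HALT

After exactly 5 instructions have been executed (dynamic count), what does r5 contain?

0

MOV r5, #1 → r5=1
MOV r7, #2 → r7=2
MOV r1, #19 → r1=19
AND r1, r1, #127 → r1=19&127=19
LSR r5, r5, #4 → r5=1>>4=0
After step 5: r5 = 0.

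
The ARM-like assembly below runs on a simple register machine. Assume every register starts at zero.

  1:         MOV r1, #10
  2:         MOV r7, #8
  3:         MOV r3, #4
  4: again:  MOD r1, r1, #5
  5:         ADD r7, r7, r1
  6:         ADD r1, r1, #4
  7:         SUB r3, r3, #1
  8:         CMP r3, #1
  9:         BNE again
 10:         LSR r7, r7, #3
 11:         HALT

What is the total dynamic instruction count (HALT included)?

r1=10
r7=8
r3=4
r1=10%5=0
r7=8+0=8
r1=0+4=4
r3=4-1=3
CMP r3, #1  (cmp 3,1)
BNE again: taken
r1=4%5=4
r7=8+4=12
r1=4+4=8
r3=3-1=2
CMP r3, #1  (cmp 2,1)
BNE again: taken
r1=8%5=3
r7=12+3=15
r1=3+4=7
r3=2-1=1
CMP r3, #1  (cmp 1,1)
BNE again: not taken
r7=15>>3=1
halt.
Total executed instructions: 23.

23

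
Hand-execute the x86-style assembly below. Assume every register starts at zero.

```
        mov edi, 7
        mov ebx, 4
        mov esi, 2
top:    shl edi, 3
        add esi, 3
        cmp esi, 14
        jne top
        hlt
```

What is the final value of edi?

edi=7
ebx=4
esi=2
edi=7<<3=56
esi=2+3=5
cmp esi, 14  (cmp 5,14)
jne top: taken
edi=56<<3=448
esi=5+3=8
cmp esi, 14  (cmp 8,14)
jne top: taken
edi=448<<3=3584
esi=8+3=11
cmp esi, 14  (cmp 11,14)
jne top: taken
edi=3584<<3=28672
esi=11+3=14
cmp esi, 14  (cmp 14,14)
jne top: not taken
halt.

28672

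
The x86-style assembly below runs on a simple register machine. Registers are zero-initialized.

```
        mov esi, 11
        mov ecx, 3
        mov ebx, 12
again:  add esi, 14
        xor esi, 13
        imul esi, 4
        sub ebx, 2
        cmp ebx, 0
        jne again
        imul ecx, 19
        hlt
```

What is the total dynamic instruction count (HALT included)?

41

esi=11
ecx=3
ebx=12
esi=11+14=25
esi=25^13=20
esi=20*4=80
ebx=12-2=10
cmp ebx, 0  (cmp 10,0)
jne again: taken
esi=80+14=94
esi=94^13=83
esi=83*4=332
ebx=10-2=8
cmp ebx, 0  (cmp 8,0)
jne again: taken
esi=332+14=346
esi=346^13=343
esi=343*4=1372
ebx=8-2=6
cmp ebx, 0  (cmp 6,0)
jne again: taken
esi=1372+14=1386
esi=1386^13=1383
esi=1383*4=5532
ebx=6-2=4
cmp ebx, 0  (cmp 4,0)
jne again: taken
esi=5532+14=5546
esi=5546^13=5543
esi=5543*4=22172
ebx=4-2=2
cmp ebx, 0  (cmp 2,0)
jne again: taken
esi=22172+14=22186
esi=22186^13=22183
esi=22183*4=88732
ebx=2-2=0
cmp ebx, 0  (cmp 0,0)
jne again: not taken
ecx=3*19=57
halt.
Total executed instructions: 41.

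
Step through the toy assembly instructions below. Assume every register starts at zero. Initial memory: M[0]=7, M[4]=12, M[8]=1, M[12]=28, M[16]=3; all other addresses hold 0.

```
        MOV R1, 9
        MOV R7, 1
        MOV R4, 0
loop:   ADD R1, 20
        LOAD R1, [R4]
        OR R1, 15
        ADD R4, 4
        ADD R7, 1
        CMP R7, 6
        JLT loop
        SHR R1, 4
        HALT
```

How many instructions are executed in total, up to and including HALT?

R1=9
R7=1
R4=0
R1=9+20=29
R1=M[0]=7
R1=7|15=15
R4=0+4=4
R7=1+1=2
CMP R7, 6  (cmp 2,6)
JLT loop: taken
R1=15+20=35
R1=M[4]=12
R1=12|15=15
R4=4+4=8
R7=2+1=3
CMP R7, 6  (cmp 3,6)
JLT loop: taken
R1=15+20=35
R1=M[8]=1
R1=1|15=15
R4=8+4=12
R7=3+1=4
CMP R7, 6  (cmp 4,6)
JLT loop: taken
R1=15+20=35
R1=M[12]=28
R1=28|15=31
R4=12+4=16
R7=4+1=5
CMP R7, 6  (cmp 5,6)
JLT loop: taken
R1=31+20=51
R1=M[16]=3
R1=3|15=15
R4=16+4=20
R7=5+1=6
CMP R7, 6  (cmp 6,6)
JLT loop: not taken
R1=15>>4=0
halt.
Total executed instructions: 40.

40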